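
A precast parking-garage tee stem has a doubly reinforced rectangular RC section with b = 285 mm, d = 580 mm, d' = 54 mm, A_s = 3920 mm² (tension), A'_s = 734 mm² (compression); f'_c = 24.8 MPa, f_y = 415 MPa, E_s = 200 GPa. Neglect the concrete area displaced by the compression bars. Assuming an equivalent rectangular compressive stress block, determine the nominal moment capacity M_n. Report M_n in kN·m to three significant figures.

M_n ≈ 782 kN·m

Assume both tension and compression steel yield.
Net tension couple steel: A_s − A'_s = 3186 mm².
a = (A_s − A'_s) f_y / (0.85 f'_c b) = 1322190/(0.85 × 24.8 × 285) = 220.08 mm.
c = a/β₁ = 220.08/0.85 = 258.92 mm; ε'_s = 0.003(c − d')/c = 0.0024 ≥ f_y/E_s = 0.0021, so compression steel does yield.
M_n = (A_s − A'_s) f_y (d − a/2) + A'_s f_y (d − d') = [1322190 × (580 − 110.04) + 304610 × (580 − 54)] × 10⁻⁶ = 621.38 + 160.22 = 781.60 kN·m.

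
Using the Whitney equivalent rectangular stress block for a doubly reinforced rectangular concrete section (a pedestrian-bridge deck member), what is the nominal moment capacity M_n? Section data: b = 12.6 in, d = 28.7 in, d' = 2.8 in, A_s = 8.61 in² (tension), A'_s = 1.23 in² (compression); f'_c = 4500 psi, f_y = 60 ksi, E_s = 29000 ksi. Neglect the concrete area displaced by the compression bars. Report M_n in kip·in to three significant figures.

Assume both steels yield.
a = (A_s − A'_s) f_y/(0.85 f'_c b) = (8.61 − 1.23) × 60/(0.85 × 4.5 × 12.6) = 9.188 in.
c = a/β₁ = 9.188/0.825 = 11.137 in; ε'_s = 0.003(c − d')/c = 0.0022 ≥ ε_y = 0.0021, so the compression steel yields.
M_n = (A_s − A'_s) f_y (d − a/2) + A'_s f_y (d − d') = 442.8 × (28.7 − 4.594) + 73.8 × (28.7 − 2.8) = 10674.1 + 1911.4 = 12585.5 kip·in.

M_n ≈ 12600 kip·in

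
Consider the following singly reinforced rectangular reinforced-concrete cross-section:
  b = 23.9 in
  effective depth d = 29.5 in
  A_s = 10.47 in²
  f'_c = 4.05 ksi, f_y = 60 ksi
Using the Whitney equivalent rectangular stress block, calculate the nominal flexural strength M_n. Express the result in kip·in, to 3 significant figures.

M_n ≈ 16100 kip·in

T = A_s f_y = 10.47 × 60 = 628.2 kips.
a = T/(0.85 f'_c b) = 628.2/(0.85 × 4.05 × 23.9) = 7.635 in.
M_n = T(d − a/2) = 628.2 × (29.5 − 3.8175) = 16133.7 kip·in.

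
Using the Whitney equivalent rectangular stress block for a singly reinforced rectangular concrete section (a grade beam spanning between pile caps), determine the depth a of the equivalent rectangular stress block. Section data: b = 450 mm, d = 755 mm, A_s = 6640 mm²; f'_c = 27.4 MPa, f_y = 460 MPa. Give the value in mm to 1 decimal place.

T = A_s f_y = 6640 × 460 = 3054400 N = 3054.4 kN.
Setting C = 0.85 f'_c a b equal to T: a = 3054400/(0.85 × 27.4 × 450) = 291.4 mm.

a ≈ 291.4 mm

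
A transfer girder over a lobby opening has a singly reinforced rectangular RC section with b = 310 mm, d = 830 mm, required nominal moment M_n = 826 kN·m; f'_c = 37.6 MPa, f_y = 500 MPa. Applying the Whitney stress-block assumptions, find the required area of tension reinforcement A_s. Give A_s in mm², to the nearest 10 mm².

With M_n = 0.85 f'_c a b (d − a/2), solve the quadratic for a:
a = d − √(d² − 2M_n/(0.85 f'_c b)) = 830 − √(830² − 2 × 826×10⁶/(0.85 × 37.6 × 310)) = 107.39 mm.
A_s = 0.85 f'_c a b / f_y = 0.85 × 37.6 × 107.39 × 310 / 500 = 2128.0 mm².

A_s ≈ 2130 mm²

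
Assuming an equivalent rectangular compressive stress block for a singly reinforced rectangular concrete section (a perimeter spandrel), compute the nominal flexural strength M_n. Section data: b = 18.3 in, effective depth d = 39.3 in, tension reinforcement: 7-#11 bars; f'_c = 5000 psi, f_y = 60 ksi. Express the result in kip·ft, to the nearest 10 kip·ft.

M_n ≈ 1920 kip·ft

A_s = 7 × 1.56 = 10.92 in².
T = A_s f_y = 10.92 × 60 = 655.2 kips.
a = T/(0.85 f'_c b) = 655.2/(0.85 × 5 × 18.3) = 8.424 in.
M_n = T(d − a/2) = 655.2 × (39.3 − 4.212) = 22989.7 kip·in = 22989.7/12 = 1915.81 kip·ft.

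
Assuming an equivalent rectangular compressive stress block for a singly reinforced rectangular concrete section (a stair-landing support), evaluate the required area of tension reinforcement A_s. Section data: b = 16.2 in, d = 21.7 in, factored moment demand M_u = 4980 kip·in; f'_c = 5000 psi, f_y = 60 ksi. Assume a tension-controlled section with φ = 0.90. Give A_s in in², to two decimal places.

M_n = M_u/φ = 4980/0.90 = 5533.33 kip·in.
From M_n = 0.85 f'_c a b (d − a/2):
a = d − √(d² − 2M_n/(0.85 f'_c b)) = 21.7 − √(21.7² − 2 × 5533.33/(0.85 × 5 × 16.2)) = 4.089 in.
A_s = 0.85 f'_c a b / f_y = 0.85 × 5 × 4.089 × 16.2 / 60 = 4.692 in².

A_s ≈ 4.69 in²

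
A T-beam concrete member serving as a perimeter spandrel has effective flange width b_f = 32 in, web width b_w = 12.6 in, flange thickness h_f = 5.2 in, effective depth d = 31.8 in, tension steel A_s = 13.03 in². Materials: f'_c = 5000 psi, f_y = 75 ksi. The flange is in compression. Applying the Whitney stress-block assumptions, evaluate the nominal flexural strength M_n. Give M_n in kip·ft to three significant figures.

M_n ≈ 2260 kip·ft

Tension: T = A_s f_y = 13.03 × 75 = 977.25 kips.
Try a within the flange: a = T/(0.85 f'_c b_f) = 977.25/(0.85 × 5 × 32) = 7.186 in.
a = 7.186 > h_f = 5.2 in: the block extends into the web. Split into flange-overhang and web parts.
C_f = 0.85 f'_c (b_f − b_w) h_f = 0.85 × 5 × (32 − 12.6) × 5.2 = 428.7 kips.
Remaining web compression depth: a_w = (T − C_f)/(0.85 f'_c b_w) = (977.25 − 428.7)/(0.85 × 5 × 12.6) = 10.244 in.
M_n = C_f(d − h_f/2) + (T − C_f)(d − a_w/2) = 428.7 × (31.8 − 2.6) + 548.55 × (31.8 − 5.122) = 12518.0 + 14634.2 = 27152.2 kip·in.
M_n = 27152.2/12 = 2262.68 kip·ft.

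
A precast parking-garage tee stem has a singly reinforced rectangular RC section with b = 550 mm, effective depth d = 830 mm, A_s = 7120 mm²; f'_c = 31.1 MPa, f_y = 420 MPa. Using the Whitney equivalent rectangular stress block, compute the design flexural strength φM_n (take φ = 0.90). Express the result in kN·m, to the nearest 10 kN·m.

φM_n ≈ 1960 kN·m

T = A_s f_y = 7120 × 420 = 2990400 N = 2990.4 kN.
From C = T: a = T/(0.85 f'_c b) = 2990400/(0.85 × 31.1 × 550) = 205.68 mm.
M_n = T(d − a/2) = 2990.4 kN × (830 − 102.84) mm = 2174.50 kN·m.
φM_n = 0.90 × 2174.50 = 1957.05 kN·m.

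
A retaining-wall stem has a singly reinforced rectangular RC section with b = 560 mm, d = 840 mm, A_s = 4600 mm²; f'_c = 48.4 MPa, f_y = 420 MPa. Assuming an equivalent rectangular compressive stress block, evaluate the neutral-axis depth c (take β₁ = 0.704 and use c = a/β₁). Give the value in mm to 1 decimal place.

c ≈ 119.1 mm

T = A_s f_y = 4600 × 420 = 1932000 N = 1932 kN.
Setting C = 0.85 f'_c a b equal to T: a = 1932000/(0.85 × 48.4 × 560) = 83.860 mm.
With β₁ = 0.704, c = a/β₁ = 83.860/0.704 = 119.1 mm.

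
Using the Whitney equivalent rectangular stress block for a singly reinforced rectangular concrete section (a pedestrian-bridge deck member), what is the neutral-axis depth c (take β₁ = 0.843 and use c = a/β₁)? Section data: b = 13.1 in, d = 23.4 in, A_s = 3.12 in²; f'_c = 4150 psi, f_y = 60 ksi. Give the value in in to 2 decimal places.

c ≈ 4.81 in

T = A_s f_y = 3.12 × 60 = 187.2 kips.
a = T/(0.85 f'_c b) = 187.2/(0.85 × 4.15 × 13.1) = 4.0510 in.
With β₁ = 0.843, c = a/β₁ = 4.0510/0.843 = 4.81 in.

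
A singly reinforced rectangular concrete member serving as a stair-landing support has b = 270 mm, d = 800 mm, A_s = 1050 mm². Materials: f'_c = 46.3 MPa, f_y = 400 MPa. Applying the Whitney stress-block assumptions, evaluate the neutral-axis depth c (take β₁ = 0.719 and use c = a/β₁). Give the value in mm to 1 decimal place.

c ≈ 55.0 mm

T = A_s f_y = 1050 × 400 = 420000 N = 420 kN.
Setting C = 0.85 f'_c a b equal to T: a = 420000/(0.85 × 46.3 × 270) = 39.526 mm.
With β₁ = 0.719, c = a/β₁ = 39.526/0.719 = 55.0 mm.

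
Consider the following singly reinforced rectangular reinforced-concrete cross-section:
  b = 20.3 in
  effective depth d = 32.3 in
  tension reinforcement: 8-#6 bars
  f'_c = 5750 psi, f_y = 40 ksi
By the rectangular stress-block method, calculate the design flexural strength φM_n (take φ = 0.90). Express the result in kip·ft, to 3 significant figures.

φM_n ≈ 334 kip·ft

A_s = 8 × 0.44 = 3.52 in².
T = A_s f_y = 3.52 × 40 = 140.8 kips.
a = T/(0.85 f'_c b) = 140.8/(0.85 × 5.75 × 20.3) = 1.419 in.
M_n = T(d − a/2) = 140.8 × (32.3 − 0.7095) = 4447.9 kip·in = 4447.9/12 = 370.66 kip·ft.
φM_n = 0.90 × 370.66 = 333.59 kip·ft.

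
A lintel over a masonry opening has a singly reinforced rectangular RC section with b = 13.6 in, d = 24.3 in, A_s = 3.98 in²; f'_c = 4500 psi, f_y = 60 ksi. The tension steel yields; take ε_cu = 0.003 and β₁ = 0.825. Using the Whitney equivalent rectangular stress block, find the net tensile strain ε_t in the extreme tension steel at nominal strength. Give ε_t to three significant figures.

a = A_s f_y/(0.85 f'_c b) = 4.591 in.
β₁ = 0.825, so c = a/β₁ = 4.591/0.825 = 5.565 in.
From the linear strain diagram with ε_cu = 0.003: ε_t = 0.003 (d − c)/c = 0.003 × (24.3 − 5.565)/5.565 = 0.0101.
Since ε_t ≥ 0.005, the section is tension-controlled.

ε_t ≈ 0.0101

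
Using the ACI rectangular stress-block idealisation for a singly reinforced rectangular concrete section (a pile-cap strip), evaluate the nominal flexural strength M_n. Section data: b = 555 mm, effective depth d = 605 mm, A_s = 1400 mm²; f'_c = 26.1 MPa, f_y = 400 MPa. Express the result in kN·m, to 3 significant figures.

T = A_s f_y = 1400 × 400 = 560000 N = 560 kN.
From C = T: a = T/(0.85 f'_c b) = 560000/(0.85 × 26.1 × 555) = 45.48 mm.
M_n = T(d − a/2) = 560 kN × (605 − 22.74) mm = 326.07 kN·m.

M_n ≈ 326 kN·m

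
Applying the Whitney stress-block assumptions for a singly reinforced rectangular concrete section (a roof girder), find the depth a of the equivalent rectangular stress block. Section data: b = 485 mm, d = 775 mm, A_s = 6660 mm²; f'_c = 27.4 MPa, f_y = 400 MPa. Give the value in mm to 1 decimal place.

T = A_s f_y = 6660 × 400 = 2664000 N = 2664 kN.
Setting C = 0.85 f'_c a b equal to T: a = 2664000/(0.85 × 27.4 × 485) = 235.8 mm.

a ≈ 235.8 mm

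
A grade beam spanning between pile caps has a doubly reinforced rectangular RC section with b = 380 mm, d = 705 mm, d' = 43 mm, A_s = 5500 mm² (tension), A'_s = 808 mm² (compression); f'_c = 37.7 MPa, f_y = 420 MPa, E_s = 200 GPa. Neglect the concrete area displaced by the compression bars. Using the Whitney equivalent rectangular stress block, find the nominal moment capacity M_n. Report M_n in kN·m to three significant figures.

M_n ≈ 1450 kN·m

Assume both tension and compression steel yield.
Net tension couple steel: A_s − A'_s = 4692 mm².
a = (A_s − A'_s) f_y / (0.85 f'_c b) = 1970640/(0.85 × 37.7 × 380) = 161.83 mm.
c = a/β₁ = 161.83/0.781 = 207.21 mm; ε'_s = 0.003(c − d')/c = 0.0024 ≥ f_y/E_s = 0.0021, so compression steel does yield.
M_n = (A_s − A'_s) f_y (d − a/2) + A'_s f_y (d − d') = [1970640 × (705 − 80.915) + 339360 × (705 − 43)] × 10⁻⁶ = 1229.85 + 224.66 = 1454.51 kN·m.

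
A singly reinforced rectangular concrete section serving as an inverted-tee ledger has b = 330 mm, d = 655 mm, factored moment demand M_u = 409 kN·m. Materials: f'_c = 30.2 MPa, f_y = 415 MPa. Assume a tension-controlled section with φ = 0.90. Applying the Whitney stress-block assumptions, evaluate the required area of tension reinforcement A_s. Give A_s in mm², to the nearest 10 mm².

M_n = M_u/φ = 409/0.90 = 454.444 kN·m.
With M_n = 0.85 f'_c a b (d − a/2), solve the quadratic for a:
a = d − √(d² − 2M_n/(0.85 f'_c b)) = 655 − √(655² − 2 × 454.444×10⁶/(0.85 × 30.2 × 330)) = 87.79 mm.
A_s = 0.85 f'_c a b / f_y = 0.85 × 30.2 × 87.79 × 330 / 415 = 1792.0 mm².

A_s ≈ 1790 mm²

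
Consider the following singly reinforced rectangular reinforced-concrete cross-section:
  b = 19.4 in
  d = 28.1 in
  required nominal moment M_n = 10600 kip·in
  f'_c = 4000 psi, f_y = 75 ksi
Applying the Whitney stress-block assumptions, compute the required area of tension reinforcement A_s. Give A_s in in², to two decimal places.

A_s ≈ 5.68 in²

From M_n = 0.85 f'_c a b (d − a/2):
a = d − √(d² − 2M_n/(0.85 f'_c b)) = 28.1 − √(28.1² − 2 × 10600/(0.85 × 4 × 19.4)) = 6.462 in.
A_s = 0.85 f'_c a b / f_y = 0.85 × 4 × 6.462 × 19.4 / 75 = 5.683 in².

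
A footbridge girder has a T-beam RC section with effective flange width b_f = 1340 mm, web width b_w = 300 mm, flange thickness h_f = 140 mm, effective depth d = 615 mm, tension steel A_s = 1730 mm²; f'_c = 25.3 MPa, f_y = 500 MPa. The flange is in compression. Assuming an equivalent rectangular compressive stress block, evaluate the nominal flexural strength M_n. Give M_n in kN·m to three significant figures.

M_n ≈ 519 kN·m

Tension: T = A_s f_y = 1730 × 500 = 865000 N.
Try a within the flange: a = T/(0.85 f'_c b_f) = 865000/(0.85 × 25.3 × 1340) = 30.02 mm.
Since a = 30.02 ≤ h_f = 140 mm, the stress block lies entirely in the flange; analyse as a rectangular beam of width b_f.
M_n = T(d − a/2) = 865000 × (615 − 15.01) = 518.99 × 10⁶ N·mm.
M_n = 518.99 kN·m.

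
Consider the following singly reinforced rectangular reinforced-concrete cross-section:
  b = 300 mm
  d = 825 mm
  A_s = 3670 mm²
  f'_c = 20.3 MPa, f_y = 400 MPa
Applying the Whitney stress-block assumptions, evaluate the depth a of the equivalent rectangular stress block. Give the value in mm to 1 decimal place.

T = A_s f_y = 3670 × 400 = 1468000 N = 1468 kN.
Setting C = 0.85 f'_c a b equal to T: a = 1468000/(0.85 × 20.3 × 300) = 283.6 mm.

a ≈ 283.6 mm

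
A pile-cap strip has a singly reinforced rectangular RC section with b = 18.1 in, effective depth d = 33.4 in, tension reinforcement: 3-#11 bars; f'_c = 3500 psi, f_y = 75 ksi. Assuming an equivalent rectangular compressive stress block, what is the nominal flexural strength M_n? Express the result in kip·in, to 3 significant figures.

A_s = 3 × 1.56 = 4.68 in².
T = A_s f_y = 4.68 × 75 = 351 kips.
a = T/(0.85 f'_c b) = 351/(0.85 × 3.5 × 18.1) = 6.518 in.
M_n = T(d − a/2) = 351 × (33.4 − 3.259) = 10579.5 kip·in.

M_n ≈ 10600 kip·in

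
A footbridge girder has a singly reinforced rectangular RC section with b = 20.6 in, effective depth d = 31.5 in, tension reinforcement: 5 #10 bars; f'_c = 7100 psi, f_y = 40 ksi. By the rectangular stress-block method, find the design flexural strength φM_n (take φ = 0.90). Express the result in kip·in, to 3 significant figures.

φM_n ≈ 6970 kip·in

A_s = 5 × 1.27 = 6.35 in².
T = A_s f_y = 6.35 × 40 = 254 kips.
a = T/(0.85 f'_c b) = 254/(0.85 × 7.1 × 20.6) = 2.043 in.
M_n = T(d − a/2) = 254 × (31.5 − 1.0215) = 7741.5 kip·in.
φM_n = 0.90 × 7741.5 = 6967.4 kip·in.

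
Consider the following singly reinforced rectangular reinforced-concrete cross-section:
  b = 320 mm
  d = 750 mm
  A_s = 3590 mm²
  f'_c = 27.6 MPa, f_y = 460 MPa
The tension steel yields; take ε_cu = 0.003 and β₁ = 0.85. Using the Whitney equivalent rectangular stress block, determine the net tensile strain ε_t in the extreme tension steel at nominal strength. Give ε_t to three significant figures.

a = A_s f_y/(0.85 f'_c b) = 219.98 mm.
β₁ = 0.85, so c = a/β₁ = 219.98/0.85 = 258.80 mm.
From the linear strain diagram with ε_cu = 0.003: ε_t = 0.003 (d − c)/c = 0.003 × (750 − 258.80)/258.80 = 0.00569.
Since ε_t ≥ 0.005, the section is tension-controlled.

ε_t ≈ 0.00569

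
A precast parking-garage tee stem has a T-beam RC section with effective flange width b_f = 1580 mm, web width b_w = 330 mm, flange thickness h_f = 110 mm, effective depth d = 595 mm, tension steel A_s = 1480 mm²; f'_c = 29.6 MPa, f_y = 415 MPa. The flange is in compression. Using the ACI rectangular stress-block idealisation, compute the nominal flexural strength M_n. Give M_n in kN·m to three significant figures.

M_n ≈ 361 kN·m

Tension: T = A_s f_y = 1480 × 415 = 614200 N.
Try a within the flange: a = T/(0.85 f'_c b_f) = 614200/(0.85 × 29.6 × 1580) = 15.45 mm.
Since a = 15.45 ≤ h_f = 110 mm, the stress block lies entirely in the flange; analyse as a rectangular beam of width b_f.
M_n = T(d − a/2) = 614200 × (595 − 7.725) = 360.70 × 10⁶ N·mm.
M_n = 360.70 kN·m.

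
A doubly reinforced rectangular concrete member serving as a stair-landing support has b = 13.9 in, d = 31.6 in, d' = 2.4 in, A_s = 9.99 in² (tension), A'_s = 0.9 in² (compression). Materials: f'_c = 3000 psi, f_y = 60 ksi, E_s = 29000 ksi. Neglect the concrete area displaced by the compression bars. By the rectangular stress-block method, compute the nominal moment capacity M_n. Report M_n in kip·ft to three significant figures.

Assume both steels yield.
a = (A_s − A'_s) f_y/(0.85 f'_c b) = (9.99 − 0.9) × 60/(0.85 × 3 × 13.9) = 15.387 in.
c = a/β₁ = 15.387/0.85 = 18.102 in; ε'_s = 0.003(c − d')/c = 0.0026 ≥ ε_y = 0.0021, so the compression steel yields.
M_n = (A_s − A'_s) f_y (d − a/2) + A'_s f_y (d − d') = 545.4 × (31.6 − 7.6935) + 54 × (31.6 − 2.4) = 13038.6 + 1576.8 = 14615.4 kip·in = 14615.4/12 = 1217.95 kip·ft.

M_n ≈ 1220 kip·ft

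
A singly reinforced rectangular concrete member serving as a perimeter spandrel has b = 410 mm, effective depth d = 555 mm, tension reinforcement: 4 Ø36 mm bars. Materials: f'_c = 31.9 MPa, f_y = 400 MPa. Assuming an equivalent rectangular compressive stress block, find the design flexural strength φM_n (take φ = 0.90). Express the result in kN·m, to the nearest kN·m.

A_s = 4 × 1018 = 4072 mm².
T = A_s f_y = 4072 × 400 = 1628800 N = 1628.8 kN.
From C = T: a = T/(0.85 f'_c b) = 1628800/(0.85 × 31.9 × 410) = 146.51 mm.
M_n = T(d − a/2) = 1628.8 kN × (555 − 73.255) mm = 784.67 kN·m.
φM_n = 0.90 × 784.67 = 706.20 kN·m.

φM_n ≈ 706 kN·m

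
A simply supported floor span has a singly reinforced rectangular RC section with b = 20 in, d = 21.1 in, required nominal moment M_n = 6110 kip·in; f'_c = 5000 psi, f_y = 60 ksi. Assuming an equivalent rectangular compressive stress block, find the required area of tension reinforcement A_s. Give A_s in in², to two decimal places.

A_s ≈ 5.30 in²

From M_n = 0.85 f'_c a b (d − a/2):
a = d − √(d² − 2M_n/(0.85 f'_c b)) = 21.1 − √(21.1² − 2 × 6110/(0.85 × 5 × 20)) = 3.738 in.
A_s = 0.85 f'_c a b / f_y = 0.85 × 5 × 3.738 × 20 / 60 = 5.296 in².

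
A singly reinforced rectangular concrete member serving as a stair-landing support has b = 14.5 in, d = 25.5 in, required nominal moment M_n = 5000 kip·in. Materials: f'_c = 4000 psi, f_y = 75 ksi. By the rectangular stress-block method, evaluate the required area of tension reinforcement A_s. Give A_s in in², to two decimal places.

From M_n = 0.85 f'_c a b (d − a/2):
a = d − √(d² − 2M_n/(0.85 f'_c b)) = 25.5 − √(25.5² − 2 × 5000/(0.85 × 4 × 14.5)) = 4.348 in.
A_s = 0.85 f'_c a b / f_y = 0.85 × 4 × 4.348 × 14.5 / 75 = 2.858 in².

A_s ≈ 2.86 in²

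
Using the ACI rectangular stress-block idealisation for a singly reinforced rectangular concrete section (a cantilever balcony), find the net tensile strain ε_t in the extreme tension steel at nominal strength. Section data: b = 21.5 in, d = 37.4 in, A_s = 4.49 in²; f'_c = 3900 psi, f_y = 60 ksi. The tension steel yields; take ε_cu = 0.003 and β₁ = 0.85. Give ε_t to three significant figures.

ε_t ≈ 0.0222

a = A_s f_y/(0.85 f'_c b) = 3.780 in.
β₁ = 0.85, so c = a/β₁ = 3.780/0.85 = 4.447 in.
From the linear strain diagram with ε_cu = 0.003: ε_t = 0.003 (d − c)/c = 0.003 × (37.4 − 4.447)/4.447 = 0.0222.
Since ε_t ≥ 0.005, the section is tension-controlled.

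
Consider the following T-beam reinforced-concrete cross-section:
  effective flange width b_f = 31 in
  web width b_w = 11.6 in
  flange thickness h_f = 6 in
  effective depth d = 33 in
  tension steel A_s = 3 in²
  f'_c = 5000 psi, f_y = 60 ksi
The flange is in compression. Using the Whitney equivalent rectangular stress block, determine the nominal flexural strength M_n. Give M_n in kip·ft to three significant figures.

M_n ≈ 485 kip·ft

Tension: T = A_s f_y = 3 × 60 = 180 kips.
Try a within the flange: a = T/(0.85 f'_c b_f) = 180/(0.85 × 5 × 31) = 1.366 in.
Since a = 1.366 ≤ h_f = 6 in, the stress block lies entirely in the flange; analyse as a rectangular beam of width b_f.
M_n = T(d − a/2) = 180 × (33 − 0.683) = 5817.1 kip·in.
M_n = 5817.1/12 = 484.76 kip·ft.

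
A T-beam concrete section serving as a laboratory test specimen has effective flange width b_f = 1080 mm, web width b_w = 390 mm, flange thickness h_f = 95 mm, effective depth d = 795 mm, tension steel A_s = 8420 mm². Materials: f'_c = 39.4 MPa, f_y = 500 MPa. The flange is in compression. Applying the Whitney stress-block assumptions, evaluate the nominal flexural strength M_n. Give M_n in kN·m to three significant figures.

M_n ≈ 3090 kN·m

Tension: T = A_s f_y = 8420 × 500 = 4210000 N.
Try a within the flange: a = T/(0.85 f'_c b_f) = 4210000/(0.85 × 39.4 × 1080) = 116.40 mm.
a = 116.40 > h_f = 95 mm: the block extends into the web. Split into flange-overhang and web parts.
C_f = 0.85 f'_c (b_f − b_w) h_f = 0.85 × 39.4 × (1080 − 390) × 95 = 2195270 N.
Remaining web compression depth: a_w = (T − C_f)/(0.85 f'_c b_w) = (4210000 − 2195270)/(0.85 × 39.4 × 390) = 154.25 mm.
M_n = C_f(d − h_f/2) + (T − C_f)(d − a_w/2) = 2195270 × (795 − 47.5) + 2014730 × (795 − 77.125) = 1640.96 + 1446.32 = 3087.28 × 10⁶ N·mm.
M_n = 3087.28 kN·m.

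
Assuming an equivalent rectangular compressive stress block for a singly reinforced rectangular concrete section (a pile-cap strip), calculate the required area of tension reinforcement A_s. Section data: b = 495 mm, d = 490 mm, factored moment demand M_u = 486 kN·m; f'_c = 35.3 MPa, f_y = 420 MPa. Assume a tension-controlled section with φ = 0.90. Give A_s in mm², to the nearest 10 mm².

M_n = M_u/φ = 486/0.90 = 540 kN·m.
With M_n = 0.85 f'_c a b (d − a/2), solve the quadratic for a:
a = d − √(d² − 2M_n/(0.85 f'_c b)) = 490 − √(490² − 2 × 540×10⁶/(0.85 × 35.3 × 495)) = 80.87 mm.
A_s = 0.85 f'_c a b / f_y = 0.85 × 35.3 × 80.87 × 495 / 420 = 2859.8 mm².

A_s ≈ 2860 mm²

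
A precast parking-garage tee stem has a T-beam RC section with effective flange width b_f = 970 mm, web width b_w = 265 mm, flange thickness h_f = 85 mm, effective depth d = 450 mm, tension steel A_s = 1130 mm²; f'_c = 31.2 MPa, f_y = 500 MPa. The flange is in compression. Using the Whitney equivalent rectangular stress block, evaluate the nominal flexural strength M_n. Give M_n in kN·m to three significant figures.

M_n ≈ 248 kN·m

Tension: T = A_s f_y = 1130 × 500 = 565000 N.
Try a within the flange: a = T/(0.85 f'_c b_f) = 565000/(0.85 × 31.2 × 970) = 21.96 mm.
Since a = 21.96 ≤ h_f = 85 mm, the stress block lies entirely in the flange; analyse as a rectangular beam of width b_f.
M_n = T(d − a/2) = 565000 × (450 − 10.98) = 248.05 × 10⁶ N·mm.
M_n = 248.05 kN·m.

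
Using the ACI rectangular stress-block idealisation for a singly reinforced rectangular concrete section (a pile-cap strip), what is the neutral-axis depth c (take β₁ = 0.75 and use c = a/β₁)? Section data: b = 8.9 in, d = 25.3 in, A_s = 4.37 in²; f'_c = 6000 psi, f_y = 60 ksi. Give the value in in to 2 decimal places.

c ≈ 7.70 in

T = A_s f_y = 4.37 × 60 = 262.2 kips.
a = T/(0.85 f'_c b) = 262.2/(0.85 × 6 × 8.9) = 5.7766 in.
With β₁ = 0.75, c = a/β₁ = 5.7766/0.75 = 7.70 in.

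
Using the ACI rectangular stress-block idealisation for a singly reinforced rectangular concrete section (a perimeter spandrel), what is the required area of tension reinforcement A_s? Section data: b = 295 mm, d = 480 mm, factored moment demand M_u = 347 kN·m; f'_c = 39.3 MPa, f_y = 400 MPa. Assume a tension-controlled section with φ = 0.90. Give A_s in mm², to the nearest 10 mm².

M_n = M_u/φ = 347/0.90 = 385.556 kN·m.
With M_n = 0.85 f'_c a b (d − a/2), solve the quadratic for a:
a = d − √(d² − 2M_n/(0.85 f'_c b)) = 480 − √(480² − 2 × 385.556×10⁶/(0.85 × 39.3 × 295)) = 89.94 mm.
A_s = 0.85 f'_c a b / f_y = 0.85 × 39.3 × 89.94 × 295 / 400 = 2215.8 mm².

A_s ≈ 2220 mm²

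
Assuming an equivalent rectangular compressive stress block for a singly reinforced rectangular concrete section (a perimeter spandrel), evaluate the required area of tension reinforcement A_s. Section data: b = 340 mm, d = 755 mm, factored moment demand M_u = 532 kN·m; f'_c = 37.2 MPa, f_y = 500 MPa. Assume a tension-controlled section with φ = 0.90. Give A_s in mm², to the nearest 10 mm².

M_n = M_u/φ = 532/0.90 = 591.111 kN·m.
With M_n = 0.85 f'_c a b (d − a/2), solve the quadratic for a:
a = d − √(d² − 2M_n/(0.85 f'_c b)) = 755 − √(755² − 2 × 591.111×10⁶/(0.85 × 37.2 × 340)) = 76.72 mm.
A_s = 0.85 f'_c a b / f_y = 0.85 × 37.2 × 76.72 × 340 / 500 = 1649.6 mm².

A_s ≈ 1650 mm²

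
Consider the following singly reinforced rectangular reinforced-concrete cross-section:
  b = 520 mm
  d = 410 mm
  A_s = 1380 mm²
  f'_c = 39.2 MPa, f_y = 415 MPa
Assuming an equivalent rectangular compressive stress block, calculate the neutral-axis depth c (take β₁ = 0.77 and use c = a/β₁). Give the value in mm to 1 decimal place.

c ≈ 42.9 mm

T = A_s f_y = 1380 × 415 = 572700 N = 572.7 kN.
Setting C = 0.85 f'_c a b equal to T: a = 572700/(0.85 × 39.2 × 520) = 33.054 mm.
With β₁ = 0.77, c = a/β₁ = 33.054/0.77 = 42.9 mm.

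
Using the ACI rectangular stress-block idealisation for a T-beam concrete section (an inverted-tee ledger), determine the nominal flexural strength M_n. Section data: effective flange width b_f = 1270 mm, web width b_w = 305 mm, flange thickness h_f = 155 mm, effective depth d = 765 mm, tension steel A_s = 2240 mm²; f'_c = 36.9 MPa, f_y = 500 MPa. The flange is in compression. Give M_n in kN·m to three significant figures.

Tension: T = A_s f_y = 2240 × 500 = 1120000 N.
Try a within the flange: a = T/(0.85 f'_c b_f) = 1120000/(0.85 × 36.9 × 1270) = 28.12 mm.
Since a = 28.12 ≤ h_f = 155 mm, the stress block lies entirely in the flange; analyse as a rectangular beam of width b_f.
M_n = T(d − a/2) = 1120000 × (765 − 14.06) = 841.05 × 10⁶ N·mm.
M_n = 841.05 kN·m.

M_n ≈ 841 kN·m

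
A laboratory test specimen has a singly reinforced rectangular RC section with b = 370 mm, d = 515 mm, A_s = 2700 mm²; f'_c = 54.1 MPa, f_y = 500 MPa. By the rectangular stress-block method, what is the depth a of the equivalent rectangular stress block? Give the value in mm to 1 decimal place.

a ≈ 79.3 mm

T = A_s f_y = 2700 × 500 = 1350000 N = 1350 kN.
Setting C = 0.85 f'_c a b equal to T: a = 1350000/(0.85 × 54.1 × 370) = 79.3 mm.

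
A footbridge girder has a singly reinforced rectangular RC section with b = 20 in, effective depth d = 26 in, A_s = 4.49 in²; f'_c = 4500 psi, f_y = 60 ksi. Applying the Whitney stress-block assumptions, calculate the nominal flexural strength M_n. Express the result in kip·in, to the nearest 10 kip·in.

T = A_s f_y = 4.49 × 60 = 269.4 kips.
a = T/(0.85 f'_c b) = 269.4/(0.85 × 4.5 × 20) = 3.522 in.
M_n = T(d − a/2) = 269.4 × (26 − 1.761) = 6530.0 kip·in.

M_n ≈ 6530 kip·in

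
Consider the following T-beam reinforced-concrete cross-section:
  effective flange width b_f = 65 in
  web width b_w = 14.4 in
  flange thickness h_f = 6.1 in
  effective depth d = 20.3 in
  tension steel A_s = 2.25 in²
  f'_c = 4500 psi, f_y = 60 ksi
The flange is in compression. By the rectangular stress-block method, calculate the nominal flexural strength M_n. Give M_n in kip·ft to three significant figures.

M_n ≈ 225 kip·ft

Tension: T = A_s f_y = 2.25 × 60 = 135 kips.
Try a within the flange: a = T/(0.85 f'_c b_f) = 135/(0.85 × 4.5 × 65) = 0.543 in.
Since a = 0.543 ≤ h_f = 6.1 in, the stress block lies entirely in the flange; analyse as a rectangular beam of width b_f.
M_n = T(d − a/2) = 135 × (20.3 − 0.2715) = 2703.8 kip·in.
M_n = 2703.8/12 = 225.32 kip·ft.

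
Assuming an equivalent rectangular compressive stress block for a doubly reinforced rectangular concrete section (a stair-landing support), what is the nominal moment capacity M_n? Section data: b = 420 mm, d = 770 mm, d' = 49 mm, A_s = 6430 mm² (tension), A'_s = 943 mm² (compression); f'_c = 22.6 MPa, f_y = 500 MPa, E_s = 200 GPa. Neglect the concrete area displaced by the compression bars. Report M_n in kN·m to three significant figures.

M_n ≈ 1990 kN·m

Assume both tension and compression steel yield.
Net tension couple steel: A_s − A'_s = 5487 mm².
a = (A_s − A'_s) f_y / (0.85 f'_c b) = 2743500/(0.85 × 22.6 × 420) = 340.04 mm.
c = a/β₁ = 340.04/0.85 = 400.05 mm; ε'_s = 0.003(c − d')/c = 0.0026 ≥ f_y/E_s = 0.0025, so compression steel does yield.
M_n = (A_s − A'_s) f_y (d − a/2) + A'_s f_y (d − d') = [2743500 × (770 − 170.02) + 471500 × (770 − 49)] × 10⁻⁶ = 1646.05 + 339.95 = 1986.00 kN·m.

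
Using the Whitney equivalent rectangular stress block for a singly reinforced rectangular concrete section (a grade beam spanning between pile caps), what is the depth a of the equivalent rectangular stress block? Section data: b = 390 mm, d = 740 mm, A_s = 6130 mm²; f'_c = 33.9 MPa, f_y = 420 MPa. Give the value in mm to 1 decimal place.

T = A_s f_y = 6130 × 420 = 2574600 N = 2574.6 kN.
Setting C = 0.85 f'_c a b equal to T: a = 2574600/(0.85 × 33.9 × 390) = 229.1 mm.

a ≈ 229.1 mm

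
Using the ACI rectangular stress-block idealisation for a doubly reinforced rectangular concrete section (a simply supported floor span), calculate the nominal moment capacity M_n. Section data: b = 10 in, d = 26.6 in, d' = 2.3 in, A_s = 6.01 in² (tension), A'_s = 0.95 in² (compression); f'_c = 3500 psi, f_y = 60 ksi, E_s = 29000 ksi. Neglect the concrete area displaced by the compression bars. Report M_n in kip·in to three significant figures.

Assume both steels yield.
a = (A_s − A'_s) f_y/(0.85 f'_c b) = (6.01 − 0.95) × 60/(0.85 × 3.5 × 10) = 10.205 in.
c = a/β₁ = 10.205/0.85 = 12.006 in; ε'_s = 0.003(c − d')/c = 0.0024 ≥ ε_y = 0.0021, so the compression steel yields.
M_n = (A_s − A'_s) f_y (d − a/2) + A'_s f_y (d − d') = 303.6 × (26.6 − 5.1025) + 57 × (26.6 − 2.3) = 6526.6 + 1385.1 = 7911.7 kip·in.

M_n ≈ 7910 kip·in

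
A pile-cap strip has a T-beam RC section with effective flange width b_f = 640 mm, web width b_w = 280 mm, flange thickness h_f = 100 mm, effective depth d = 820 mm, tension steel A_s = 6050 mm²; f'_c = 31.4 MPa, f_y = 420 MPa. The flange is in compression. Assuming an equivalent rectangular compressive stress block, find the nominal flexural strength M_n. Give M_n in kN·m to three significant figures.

Tension: T = A_s f_y = 6050 × 420 = 2541000 N.
Try a within the flange: a = T/(0.85 f'_c b_f) = 2541000/(0.85 × 31.4 × 640) = 148.76 mm.
a = 148.76 > h_f = 100 mm: the block extends into the web. Split into flange-overhang and web parts.
C_f = 0.85 f'_c (b_f − b_w) h_f = 0.85 × 31.4 × (640 − 280) × 100 = 960840 N.
Remaining web compression depth: a_w = (T − C_f)/(0.85 f'_c b_w) = (2541000 − 960840)/(0.85 × 31.4 × 280) = 211.44 mm.
M_n = C_f(d − h_f/2) + (T − C_f)(d − a_w/2) = 960840 × (820 − 50) + 1580160 × (820 − 105.72) = 739.85 + 1128.68 = 1868.53 × 10⁶ N·mm.
M_n = 1868.53 kN·m.

M_n ≈ 1870 kN·m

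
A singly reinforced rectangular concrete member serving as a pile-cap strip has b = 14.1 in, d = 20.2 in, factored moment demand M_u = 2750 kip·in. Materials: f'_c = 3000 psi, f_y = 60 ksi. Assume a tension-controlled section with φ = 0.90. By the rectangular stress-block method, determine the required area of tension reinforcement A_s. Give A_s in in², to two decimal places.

A_s ≈ 2.86 in²

M_n = M_u/φ = 2750/0.90 = 3055.56 kip·in.
From M_n = 0.85 f'_c a b (d − a/2):
a = d − √(d² − 2M_n/(0.85 f'_c b)) = 20.2 − √(20.2² − 2 × 3055.56/(0.85 × 3 × 14.1)) = 4.770 in.
A_s = 0.85 f'_c a b / f_y = 0.85 × 3 × 4.770 × 14.1 / 60 = 2.858 in².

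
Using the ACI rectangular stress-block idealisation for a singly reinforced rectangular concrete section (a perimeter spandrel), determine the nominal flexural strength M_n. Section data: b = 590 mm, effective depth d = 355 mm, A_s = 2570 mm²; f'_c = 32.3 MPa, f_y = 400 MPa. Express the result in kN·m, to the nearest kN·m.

T = A_s f_y = 2570 × 400 = 1028000 N = 1028 kN.
From C = T: a = T/(0.85 f'_c b) = 1028000/(0.85 × 32.3 × 590) = 63.46 mm.
M_n = T(d − a/2) = 1028 kN × (355 − 31.73) mm = 332.32 kN·m.

M_n ≈ 332 kN·m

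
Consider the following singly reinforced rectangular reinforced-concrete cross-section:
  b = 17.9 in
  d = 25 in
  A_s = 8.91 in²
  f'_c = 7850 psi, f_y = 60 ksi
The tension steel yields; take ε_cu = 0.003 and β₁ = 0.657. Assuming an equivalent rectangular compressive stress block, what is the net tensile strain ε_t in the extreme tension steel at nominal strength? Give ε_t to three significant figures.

a = A_s f_y/(0.85 f'_c b) = 4.476 in.
β₁ = 0.657, so c = a/β₁ = 4.476/0.657 = 6.813 in.
From the linear strain diagram with ε_cu = 0.003: ε_t = 0.003 (d − c)/c = 0.003 × (25 − 6.813)/6.813 = 0.00801.
Since ε_t ≥ 0.005, the section is tension-controlled.

ε_t ≈ 0.00801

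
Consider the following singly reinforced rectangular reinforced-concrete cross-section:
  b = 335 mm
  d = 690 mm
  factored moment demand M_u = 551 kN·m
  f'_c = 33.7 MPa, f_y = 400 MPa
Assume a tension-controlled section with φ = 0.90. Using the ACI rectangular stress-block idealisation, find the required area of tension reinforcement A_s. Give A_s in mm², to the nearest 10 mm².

A_s ≈ 2390 mm²

M_n = M_u/φ = 551/0.90 = 612.222 kN·m.
With M_n = 0.85 f'_c a b (d − a/2), solve the quadratic for a:
a = d − √(d² − 2M_n/(0.85 f'_c b)) = 690 − √(690² − 2 × 612.222×10⁶/(0.85 × 33.7 × 335)) = 99.66 mm.
A_s = 0.85 f'_c a b / f_y = 0.85 × 33.7 × 99.66 × 335 / 400 = 2390.9 mm².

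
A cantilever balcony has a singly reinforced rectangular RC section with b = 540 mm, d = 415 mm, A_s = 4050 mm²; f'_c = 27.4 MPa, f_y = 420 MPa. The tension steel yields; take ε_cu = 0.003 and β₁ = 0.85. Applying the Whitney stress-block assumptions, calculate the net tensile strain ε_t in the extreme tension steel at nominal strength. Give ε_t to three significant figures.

a = A_s f_y/(0.85 f'_c b) = 135.25 mm.
β₁ = 0.85, so c = a/β₁ = 135.25/0.85 = 159.12 mm.
From the linear strain diagram with ε_cu = 0.003: ε_t = 0.003 (d − c)/c = 0.003 × (415 − 159.12)/159.12 = 0.00482.
ε_t is between 0.004 and 0.005 — transition zone.

ε_t ≈ 0.00482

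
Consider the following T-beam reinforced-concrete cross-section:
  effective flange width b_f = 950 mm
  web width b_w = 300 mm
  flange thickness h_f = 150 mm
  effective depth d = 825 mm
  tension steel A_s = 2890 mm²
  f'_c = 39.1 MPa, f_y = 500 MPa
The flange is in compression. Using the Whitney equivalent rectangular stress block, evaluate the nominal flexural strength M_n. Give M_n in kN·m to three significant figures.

M_n ≈ 1160 kN·m

Tension: T = A_s f_y = 2890 × 500 = 1445000 N.
Try a within the flange: a = T/(0.85 f'_c b_f) = 1445000/(0.85 × 39.1 × 950) = 45.77 mm.
Since a = 45.77 ≤ h_f = 150 mm, the stress block lies entirely in the flange; analyse as a rectangular beam of width b_f.
M_n = T(d − a/2) = 1445000 × (825 − 22.885) = 1159.06 × 10⁶ N·mm.
M_n = 1159.06 kN·m.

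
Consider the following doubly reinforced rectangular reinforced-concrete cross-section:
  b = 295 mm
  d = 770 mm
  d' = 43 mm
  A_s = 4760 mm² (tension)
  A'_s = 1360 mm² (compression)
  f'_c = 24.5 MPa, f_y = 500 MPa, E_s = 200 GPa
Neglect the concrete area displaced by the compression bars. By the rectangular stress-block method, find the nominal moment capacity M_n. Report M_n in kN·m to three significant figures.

Assume both tension and compression steel yield.
Net tension couple steel: A_s − A'_s = 3400 mm².
a = (A_s − A'_s) f_y / (0.85 f'_c b) = 1700000/(0.85 × 24.5 × 295) = 276.72 mm.
c = a/β₁ = 276.72/0.85 = 325.55 mm; ε'_s = 0.003(c − d')/c = 0.0026 ≥ f_y/E_s = 0.0025, so compression steel does yield.
M_n = (A_s − A'_s) f_y (d − a/2) + A'_s f_y (d − d') = [1700000 × (770 − 138.36) + 680000 × (770 − 43)] × 10⁻⁶ = 1073.79 + 494.36 = 1568.15 kN·m.

M_n ≈ 1570 kN·m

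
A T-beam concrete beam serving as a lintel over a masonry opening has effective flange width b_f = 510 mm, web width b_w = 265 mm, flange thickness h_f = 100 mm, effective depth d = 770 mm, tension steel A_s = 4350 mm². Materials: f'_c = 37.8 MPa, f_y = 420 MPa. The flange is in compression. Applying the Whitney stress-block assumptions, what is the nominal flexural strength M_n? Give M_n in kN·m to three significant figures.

M_n ≈ 1300 kN·m

Tension: T = A_s f_y = 4350 × 420 = 1827000 N.
Try a within the flange: a = T/(0.85 f'_c b_f) = 1827000/(0.85 × 37.8 × 510) = 111.50 mm.
a = 111.50 > h_f = 100 mm: the block extends into the web. Split into flange-overhang and web parts.
C_f = 0.85 f'_c (b_f − b_w) h_f = 0.85 × 37.8 × (510 − 265) × 100 = 787185 N.
Remaining web compression depth: a_w = (T − C_f)/(0.85 f'_c b_w) = (1827000 − 787185)/(0.85 × 37.8 × 265) = 122.12 mm.
M_n = C_f(d − h_f/2) + (T − C_f)(d − a_w/2) = 787185 × (770 − 50) + 1039815 × (770 − 61.06) = 566.77 + 737.17 = 1303.94 × 10⁶ N·mm.
M_n = 1303.94 kN·m.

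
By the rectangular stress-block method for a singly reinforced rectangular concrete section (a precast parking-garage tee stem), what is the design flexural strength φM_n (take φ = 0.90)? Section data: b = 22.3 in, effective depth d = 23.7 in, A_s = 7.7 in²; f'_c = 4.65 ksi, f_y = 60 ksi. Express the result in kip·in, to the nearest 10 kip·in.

T = A_s f_y = 7.7 × 60 = 462 kips.
a = T/(0.85 f'_c b) = 462/(0.85 × 4.65 × 22.3) = 5.242 in.
M_n = T(d − a/2) = 462 × (23.7 − 2.621) = 9738.5 kip·in.
φM_n = 0.90 × 9738.5 = 8764.7 kip·in.

φM_n ≈ 8760 kip·in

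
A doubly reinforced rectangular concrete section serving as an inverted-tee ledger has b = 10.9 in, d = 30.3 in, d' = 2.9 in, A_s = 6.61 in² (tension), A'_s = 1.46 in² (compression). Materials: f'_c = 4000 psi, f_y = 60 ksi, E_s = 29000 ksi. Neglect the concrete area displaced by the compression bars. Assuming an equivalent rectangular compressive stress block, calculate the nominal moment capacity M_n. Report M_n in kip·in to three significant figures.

M_n ≈ 10500 kip·in

Assume both steels yield.
a = (A_s − A'_s) f_y/(0.85 f'_c b) = (6.61 − 1.46) × 60/(0.85 × 4 × 10.9) = 8.338 in.
c = a/β₁ = 8.338/0.85 = 9.809 in; ε'_s = 0.003(c − d')/c = 0.0021 ≥ ε_y = 0.0021, so the compression steel yields.
M_n = (A_s − A'_s) f_y (d − a/2) + A'_s f_y (d − d') = 309 × (30.3 − 4.169) + 87.6 × (30.3 − 2.9) = 8074.5 + 2400.2 = 10474.7 kip·in.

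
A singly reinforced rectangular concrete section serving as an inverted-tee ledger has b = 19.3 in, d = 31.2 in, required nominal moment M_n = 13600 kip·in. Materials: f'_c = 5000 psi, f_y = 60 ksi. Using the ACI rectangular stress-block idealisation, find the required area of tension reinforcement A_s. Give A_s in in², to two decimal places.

A_s ≈ 8.02 in²

From M_n = 0.85 f'_c a b (d − a/2):
a = d − √(d² − 2M_n/(0.85 f'_c b)) = 31.2 − √(31.2² − 2 × 13600/(0.85 × 5 × 19.3)) = 5.866 in.
A_s = 0.85 f'_c a b / f_y = 0.85 × 5 × 5.866 × 19.3 / 60 = 8.019 in².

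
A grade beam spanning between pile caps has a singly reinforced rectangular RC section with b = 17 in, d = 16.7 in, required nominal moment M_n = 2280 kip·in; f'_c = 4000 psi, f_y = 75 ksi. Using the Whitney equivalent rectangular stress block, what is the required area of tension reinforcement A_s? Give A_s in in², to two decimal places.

From M_n = 0.85 f'_c a b (d − a/2):
a = d − √(d² − 2M_n/(0.85 f'_c b)) = 16.7 − √(16.7² − 2 × 2280/(0.85 × 4 × 17)) = 2.558 in.
A_s = 0.85 f'_c a b / f_y = 0.85 × 4 × 2.558 × 17 / 75 = 1.971 in².

A_s ≈ 1.97 in²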